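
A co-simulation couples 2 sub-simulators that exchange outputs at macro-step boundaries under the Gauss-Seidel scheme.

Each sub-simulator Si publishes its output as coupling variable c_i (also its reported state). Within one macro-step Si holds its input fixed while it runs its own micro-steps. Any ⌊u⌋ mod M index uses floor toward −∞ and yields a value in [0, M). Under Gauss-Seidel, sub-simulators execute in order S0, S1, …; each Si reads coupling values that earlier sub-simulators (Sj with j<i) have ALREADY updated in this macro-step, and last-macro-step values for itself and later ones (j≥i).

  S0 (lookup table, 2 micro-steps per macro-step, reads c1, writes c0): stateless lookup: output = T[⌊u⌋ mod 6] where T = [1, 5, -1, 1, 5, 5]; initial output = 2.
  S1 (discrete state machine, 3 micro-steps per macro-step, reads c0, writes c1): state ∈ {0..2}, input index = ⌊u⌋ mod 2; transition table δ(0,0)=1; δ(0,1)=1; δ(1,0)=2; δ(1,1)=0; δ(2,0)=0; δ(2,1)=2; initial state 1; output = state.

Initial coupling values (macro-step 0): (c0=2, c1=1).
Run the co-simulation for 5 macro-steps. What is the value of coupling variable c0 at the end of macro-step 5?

c0 at macro-step 5 = 5

macro 1: S0 reads c1=1 → after 2×micro: 5; S1 reads c0=5 → after 3×micro: 0 ⇒ (c0=5, c1=0)
macro 2: S0 reads c1=0 → after 2×micro: 1; S1 reads c0=1 → after 3×micro: 1 ⇒ (c0=1, c1=1)
macro 3: S0 reads c1=1 → after 2×micro: 5; S1 reads c0=5 → after 3×micro: 0 ⇒ (c0=5, c1=0)
macro 4: S0 reads c1=0 → after 2×micro: 1; S1 reads c0=1 → after 3×micro: 1 ⇒ (c0=1, c1=1)
macro 5: S0 reads c1=1 → after 2×micro: 5; S1 reads c0=5 → after 3×micro: 0 ⇒ (c0=5, c1=0)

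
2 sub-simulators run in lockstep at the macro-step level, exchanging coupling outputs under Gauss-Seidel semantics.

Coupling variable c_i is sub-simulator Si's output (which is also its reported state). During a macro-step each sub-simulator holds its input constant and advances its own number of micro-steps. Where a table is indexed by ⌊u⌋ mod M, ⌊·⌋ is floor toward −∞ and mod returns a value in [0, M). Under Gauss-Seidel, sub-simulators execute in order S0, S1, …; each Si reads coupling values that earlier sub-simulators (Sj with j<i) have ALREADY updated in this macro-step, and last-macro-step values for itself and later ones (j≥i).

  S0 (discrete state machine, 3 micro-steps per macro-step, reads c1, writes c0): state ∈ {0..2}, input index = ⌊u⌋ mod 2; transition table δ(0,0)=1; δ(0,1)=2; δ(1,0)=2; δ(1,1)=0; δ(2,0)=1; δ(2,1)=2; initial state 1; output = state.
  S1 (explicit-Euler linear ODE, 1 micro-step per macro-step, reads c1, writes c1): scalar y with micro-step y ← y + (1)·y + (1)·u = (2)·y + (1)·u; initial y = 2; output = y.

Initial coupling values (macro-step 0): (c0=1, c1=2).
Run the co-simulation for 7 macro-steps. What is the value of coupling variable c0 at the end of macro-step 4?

c0 at macro-step 4 = 1

macro 1: S0 reads c1=2 → after 3×micro: 2; S1 reads c1=2 → after 1×micro: 6 ⇒ (c0=2, c1=6)
macro 2: S0 reads c1=6 → after 3×micro: 1; S1 reads c1=6 → after 1×micro: 18 ⇒ (c0=1, c1=18)
macro 3: S0 reads c1=18 → after 3×micro: 2; S1 reads c1=18 → after 1×micro: 54 ⇒ (c0=2, c1=54)
macro 4: S0 reads c1=54 → after 3×micro: 1; S1 reads c1=54 → after 1×micro: 162 ⇒ (c0=1, c1=162)
macro 5: S0 reads c1=162 → after 3×micro: 2; S1 reads c1=162 → after 1×micro: 486 ⇒ (c0=2, c1=486)
macro 6: S0 reads c1=486 → after 3×micro: 1; S1 reads c1=486 → after 1×micro: 1458 ⇒ (c0=1, c1=1458)
macro 7: S0 reads c1=1458 → after 3×micro: 2; S1 reads c1=1458 → after 1×micro: 4374 ⇒ (c0=2, c1=4374)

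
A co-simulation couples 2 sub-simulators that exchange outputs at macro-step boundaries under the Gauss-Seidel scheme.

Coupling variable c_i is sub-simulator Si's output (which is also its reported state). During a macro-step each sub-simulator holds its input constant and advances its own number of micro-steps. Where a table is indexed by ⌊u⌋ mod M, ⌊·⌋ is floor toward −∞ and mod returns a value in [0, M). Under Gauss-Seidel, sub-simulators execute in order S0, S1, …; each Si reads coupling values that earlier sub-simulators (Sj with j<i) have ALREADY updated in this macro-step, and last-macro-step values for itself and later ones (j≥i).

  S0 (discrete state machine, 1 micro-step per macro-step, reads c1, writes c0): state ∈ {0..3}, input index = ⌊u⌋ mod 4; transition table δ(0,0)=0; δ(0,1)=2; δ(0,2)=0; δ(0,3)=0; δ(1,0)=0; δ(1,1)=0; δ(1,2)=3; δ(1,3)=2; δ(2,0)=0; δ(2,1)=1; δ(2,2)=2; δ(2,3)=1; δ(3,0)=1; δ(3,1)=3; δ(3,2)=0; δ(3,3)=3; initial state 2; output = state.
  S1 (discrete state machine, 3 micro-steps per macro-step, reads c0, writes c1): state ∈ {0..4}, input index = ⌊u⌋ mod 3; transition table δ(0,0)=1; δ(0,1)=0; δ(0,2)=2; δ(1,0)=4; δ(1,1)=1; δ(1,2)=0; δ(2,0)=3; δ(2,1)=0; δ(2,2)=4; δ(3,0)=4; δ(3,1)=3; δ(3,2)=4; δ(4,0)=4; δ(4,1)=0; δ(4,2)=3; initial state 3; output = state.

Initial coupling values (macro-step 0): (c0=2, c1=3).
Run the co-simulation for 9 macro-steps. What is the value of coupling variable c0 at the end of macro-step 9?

c0 at macro-step 9 = 0

macro 1: S0 reads c1=3 → after 1×micro: 1; S1 reads c0=1 → after 3×micro: 3 ⇒ (c0=1, c1=3)
macro 2: S0 reads c1=3 → after 1×micro: 2; S1 reads c0=2 → after 3×micro: 4 ⇒ (c0=2, c1=4)
macro 3: S0 reads c1=4 → after 1×micro: 0; S1 reads c0=0 → after 3×micro: 4 ⇒ (c0=0, c1=4)
macro 4: S0 reads c1=4 → after 1×micro: 0; S1 reads c0=0 → after 3×micro: 4 ⇒ (c0=0, c1=4)
macro 5: S0 reads c1=4 → after 1×micro: 0; S1 reads c0=0 → after 3×micro: 4 ⇒ (c0=0, c1=4)
macro 6: S0 reads c1=4 → after 1×micro: 0; S1 reads c0=0 → after 3×micro: 4 ⇒ (c0=0, c1=4)
macro 7: S0 reads c1=4 → after 1×micro: 0; S1 reads c0=0 → after 3×micro: 4 ⇒ (c0=0, c1=4)
macro 8: S0 reads c1=4 → after 1×micro: 0; S1 reads c0=0 → after 3×micro: 4 ⇒ (c0=0, c1=4)
macro 9: S0 reads c1=4 → after 1×micro: 0; S1 reads c0=0 → after 3×micro: 4 ⇒ (c0=0, c1=4)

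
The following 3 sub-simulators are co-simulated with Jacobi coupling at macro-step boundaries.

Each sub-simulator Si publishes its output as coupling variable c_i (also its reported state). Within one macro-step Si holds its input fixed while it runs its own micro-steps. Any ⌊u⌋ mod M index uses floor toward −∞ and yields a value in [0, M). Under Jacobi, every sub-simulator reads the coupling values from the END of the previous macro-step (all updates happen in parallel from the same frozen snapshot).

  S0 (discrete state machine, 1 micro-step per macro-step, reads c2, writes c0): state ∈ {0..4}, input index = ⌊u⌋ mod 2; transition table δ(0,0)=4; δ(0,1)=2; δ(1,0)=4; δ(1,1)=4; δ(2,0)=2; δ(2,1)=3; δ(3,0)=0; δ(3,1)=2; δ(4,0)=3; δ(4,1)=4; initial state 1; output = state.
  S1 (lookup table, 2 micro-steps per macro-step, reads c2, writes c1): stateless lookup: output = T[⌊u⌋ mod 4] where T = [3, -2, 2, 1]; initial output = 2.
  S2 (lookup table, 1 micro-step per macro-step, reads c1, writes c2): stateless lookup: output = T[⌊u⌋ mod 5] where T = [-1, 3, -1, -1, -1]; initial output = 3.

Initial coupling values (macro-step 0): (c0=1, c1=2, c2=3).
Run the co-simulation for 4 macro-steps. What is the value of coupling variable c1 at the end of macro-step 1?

c1 at macro-step 1 = 1

macro 1: S0 reads c2=3 → after 1×micro: 4; S1 reads c2=3 → after 2×micro: 1; S2 reads c1=2 → after 1×micro: -1 ⇒ (c0=4, c1=1, c2=-1)
macro 2: S0 reads c2=-1 → after 1×micro: 4; S1 reads c2=-1 → after 2×micro: 1; S2 reads c1=1 → after 1×micro: 3 ⇒ (c0=4, c1=1, c2=3)
macro 3: S0 reads c2=3 → after 1×micro: 4; S1 reads c2=3 → after 2×micro: 1; S2 reads c1=1 → after 1×micro: 3 ⇒ (c0=4, c1=1, c2=3)
macro 4: S0 reads c2=3 → after 1×micro: 4; S1 reads c2=3 → after 2×micro: 1; S2 reads c1=1 → after 1×micro: 3 ⇒ (c0=4, c1=1, c2=3)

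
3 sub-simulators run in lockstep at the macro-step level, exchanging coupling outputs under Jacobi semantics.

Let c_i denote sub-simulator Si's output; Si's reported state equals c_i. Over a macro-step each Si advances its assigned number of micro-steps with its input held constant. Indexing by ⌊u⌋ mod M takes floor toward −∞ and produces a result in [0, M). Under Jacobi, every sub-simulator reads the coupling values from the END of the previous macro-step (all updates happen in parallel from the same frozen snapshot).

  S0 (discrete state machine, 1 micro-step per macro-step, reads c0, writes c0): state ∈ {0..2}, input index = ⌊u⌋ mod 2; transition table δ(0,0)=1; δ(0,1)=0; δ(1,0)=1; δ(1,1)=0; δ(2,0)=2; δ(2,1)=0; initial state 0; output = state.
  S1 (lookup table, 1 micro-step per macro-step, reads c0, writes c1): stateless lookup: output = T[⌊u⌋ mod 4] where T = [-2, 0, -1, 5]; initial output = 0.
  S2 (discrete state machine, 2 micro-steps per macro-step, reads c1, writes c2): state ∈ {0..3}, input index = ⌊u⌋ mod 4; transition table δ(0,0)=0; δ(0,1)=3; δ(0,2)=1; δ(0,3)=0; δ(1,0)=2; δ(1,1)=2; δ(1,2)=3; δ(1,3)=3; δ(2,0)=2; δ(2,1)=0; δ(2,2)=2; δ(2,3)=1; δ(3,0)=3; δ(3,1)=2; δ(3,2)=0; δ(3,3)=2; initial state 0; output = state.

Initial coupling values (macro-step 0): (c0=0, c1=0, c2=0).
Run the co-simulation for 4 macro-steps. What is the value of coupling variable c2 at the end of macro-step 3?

macro 1: S0 reads c0=0 → after 1×micro: 1; S1 reads c0=0 → after 1×micro: -2; S2 reads c1=0 → after 2×micro: 0 ⇒ (c0=1, c1=-2, c2=0)
macro 2: S0 reads c0=1 → after 1×micro: 0; S1 reads c0=1 → after 1×micro: 0; S2 reads c1=-2 → after 2×micro: 3 ⇒ (c0=0, c1=0, c2=3)
macro 3: S0 reads c0=0 → after 1×micro: 1; S1 reads c0=0 → after 1×micro: -2; S2 reads c1=0 → after 2×micro: 3 ⇒ (c0=1, c1=-2, c2=3)
macro 4: S0 reads c0=1 → after 1×micro: 0; S1 reads c0=1 → after 1×micro: 0; S2 reads c1=-2 → after 2×micro: 1 ⇒ (c0=0, c1=0, c2=1)

c2 at macro-step 3 = 3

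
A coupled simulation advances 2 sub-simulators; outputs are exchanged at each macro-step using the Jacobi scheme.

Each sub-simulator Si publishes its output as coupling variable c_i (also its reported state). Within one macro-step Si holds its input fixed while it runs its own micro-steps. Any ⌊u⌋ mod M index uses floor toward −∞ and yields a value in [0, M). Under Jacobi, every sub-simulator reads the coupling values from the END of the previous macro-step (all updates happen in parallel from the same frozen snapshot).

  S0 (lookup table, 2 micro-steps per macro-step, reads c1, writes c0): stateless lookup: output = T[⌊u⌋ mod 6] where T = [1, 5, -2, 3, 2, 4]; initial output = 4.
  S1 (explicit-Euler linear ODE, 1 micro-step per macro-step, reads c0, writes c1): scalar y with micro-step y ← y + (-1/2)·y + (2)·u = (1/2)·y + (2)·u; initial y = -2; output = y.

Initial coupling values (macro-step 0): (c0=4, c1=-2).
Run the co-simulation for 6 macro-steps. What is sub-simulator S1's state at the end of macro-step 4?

S1 state at macro-step 4 = 135/8

macro 1: S0 reads c1=-2 → after 2×micro: 2; S1 reads c0=4 → after 1×micro: 7 ⇒ (c0=2, c1=7)
macro 2: S0 reads c1=7 → after 2×micro: 5; S1 reads c0=2 → after 1×micro: 15/2 ⇒ (c0=5, c1=15/2)
macro 3: S0 reads c1=15/2 → after 2×micro: 5; S1 reads c0=5 → after 1×micro: 55/4 ⇒ (c0=5, c1=55/4)
macro 4: S0 reads c1=55/4 → after 2×micro: 5; S1 reads c0=5 → after 1×micro: 135/8 ⇒ (c0=5, c1=135/8)
macro 5: S0 reads c1=135/8 → after 2×micro: 2; S1 reads c0=5 → after 1×micro: 295/16 ⇒ (c0=2, c1=295/16)
macro 6: S0 reads c1=295/16 → after 2×micro: 1; S1 reads c0=2 → after 1×micro: 423/32 ⇒ (c0=1, c1=423/32)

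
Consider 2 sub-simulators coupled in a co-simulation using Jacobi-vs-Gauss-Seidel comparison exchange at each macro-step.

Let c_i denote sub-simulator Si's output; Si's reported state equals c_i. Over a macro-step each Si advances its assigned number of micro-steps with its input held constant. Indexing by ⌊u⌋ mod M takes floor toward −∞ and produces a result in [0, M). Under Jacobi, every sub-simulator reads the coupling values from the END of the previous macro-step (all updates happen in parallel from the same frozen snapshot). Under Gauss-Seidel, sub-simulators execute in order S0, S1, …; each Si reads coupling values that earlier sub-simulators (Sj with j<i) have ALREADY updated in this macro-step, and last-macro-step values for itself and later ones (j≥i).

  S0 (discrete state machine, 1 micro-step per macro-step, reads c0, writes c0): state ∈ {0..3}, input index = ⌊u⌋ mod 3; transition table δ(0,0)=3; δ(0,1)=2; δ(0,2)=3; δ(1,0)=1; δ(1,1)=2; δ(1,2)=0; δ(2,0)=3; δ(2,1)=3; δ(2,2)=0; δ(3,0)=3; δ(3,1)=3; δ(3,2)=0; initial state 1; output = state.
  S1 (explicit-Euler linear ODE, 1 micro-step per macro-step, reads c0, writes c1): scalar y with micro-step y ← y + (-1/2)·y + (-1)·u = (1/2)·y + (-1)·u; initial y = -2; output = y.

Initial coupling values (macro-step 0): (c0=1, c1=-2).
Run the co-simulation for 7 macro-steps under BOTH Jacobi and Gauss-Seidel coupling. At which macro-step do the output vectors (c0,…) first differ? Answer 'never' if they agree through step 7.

first divergence at macro-step: 1

[Jacobi] macro 1: S0 reads c0=1 → after 1×micro: 2; S1 reads c0=1 → after 1×micro: -2 ⇒ (c0=2, c1=-2)
[Jacobi] macro 2: S0 reads c0=2 → after 1×micro: 0; S1 reads c0=2 → after 1×micro: -3 ⇒ (c0=0, c1=-3)
[Jacobi] macro 3: S0 reads c0=0 → after 1×micro: 3; S1 reads c0=0 → after 1×micro: -3/2 ⇒ (c0=3, c1=-3/2)
[Jacobi] macro 4: S0 reads c0=3 → after 1×micro: 3; S1 reads c0=3 → after 1×micro: -15/4 ⇒ (c0=3, c1=-15/4)
[Jacobi] macro 5: S0 reads c0=3 → after 1×micro: 3; S1 reads c0=3 → after 1×micro: -39/8 ⇒ (c0=3, c1=-39/8)
[Jacobi] macro 6: S0 reads c0=3 → after 1×micro: 3; S1 reads c0=3 → after 1×micro: -87/16 ⇒ (c0=3, c1=-87/16)
[Jacobi] macro 7: S0 reads c0=3 → after 1×micro: 3; S1 reads c0=3 → after 1×micro: -183/32 ⇒ (c0=3, c1=-183/32)
[Gauss-Seidel] macro 1: S0 reads c0=1 → after 1×micro: 2; S1 reads c0=2 → after 1×micro: -3 ⇒ (c0=2, c1=-3)
[Gauss-Seidel] macro 2: S0 reads c0=2 → after 1×micro: 0; S1 reads c0=0 → after 1×micro: -3/2 ⇒ (c0=0, c1=-3/2)
[Gauss-Seidel] macro 3: S0 reads c0=0 → after 1×micro: 3; S1 reads c0=3 → after 1×micro: -15/4 ⇒ (c0=3, c1=-15/4)
[Gauss-Seidel] macro 4: S0 reads c0=3 → after 1×micro: 3; S1 reads c0=3 → after 1×micro: -39/8 ⇒ (c0=3, c1=-39/8)
[Gauss-Seidel] macro 5: S0 reads c0=3 → after 1×micro: 3; S1 reads c0=3 → after 1×micro: -87/16 ⇒ (c0=3, c1=-87/16)
[Gauss-Seidel] macro 6: S0 reads c0=3 → after 1×micro: 3; S1 reads c0=3 → after 1×micro: -183/32 ⇒ (c0=3, c1=-183/32)
[Gauss-Seidel] macro 7: S0 reads c0=3 → after 1×micro: 3; S1 reads c0=3 → after 1×micro: -375/64 ⇒ (c0=3, c1=-375/64)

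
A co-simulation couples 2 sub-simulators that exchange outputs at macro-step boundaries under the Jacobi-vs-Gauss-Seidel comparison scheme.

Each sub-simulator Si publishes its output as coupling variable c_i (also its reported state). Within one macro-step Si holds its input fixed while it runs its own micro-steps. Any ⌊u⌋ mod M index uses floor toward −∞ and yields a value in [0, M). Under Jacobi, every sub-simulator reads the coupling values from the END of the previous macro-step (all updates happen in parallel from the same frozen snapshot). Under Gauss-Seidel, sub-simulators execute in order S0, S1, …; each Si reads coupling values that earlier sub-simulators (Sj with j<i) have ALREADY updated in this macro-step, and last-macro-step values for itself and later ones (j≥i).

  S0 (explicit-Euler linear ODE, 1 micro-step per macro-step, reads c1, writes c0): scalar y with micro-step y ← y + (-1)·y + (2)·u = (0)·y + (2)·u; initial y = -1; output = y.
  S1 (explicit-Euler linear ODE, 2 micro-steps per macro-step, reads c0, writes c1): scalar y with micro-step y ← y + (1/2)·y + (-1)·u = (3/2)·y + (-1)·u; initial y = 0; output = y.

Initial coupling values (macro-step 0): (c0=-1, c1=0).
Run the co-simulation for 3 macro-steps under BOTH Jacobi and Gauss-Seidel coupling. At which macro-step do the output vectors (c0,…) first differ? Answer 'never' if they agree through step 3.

[Jacobi] macro 1: S0 reads c1=0 → after 1×micro: 0; S1 reads c0=-1 → after 2×micro: 5/2 ⇒ (c0=0, c1=5/2)
[Jacobi] macro 2: S0 reads c1=5/2 → after 1×micro: 5; S1 reads c0=0 → after 2×micro: 45/8 ⇒ (c0=5, c1=45/8)
[Jacobi] macro 3: S0 reads c1=45/8 → after 1×micro: 45/4; S1 reads c0=5 → after 2×micro: 5/32 ⇒ (c0=45/4, c1=5/32)
[Gauss-Seidel] macro 1: S0 reads c1=0 → after 1×micro: 0; S1 reads c0=0 → after 2×micro: 0 ⇒ (c0=0, c1=0)
[Gauss-Seidel] macro 2: S0 reads c1=0 → after 1×micro: 0; S1 reads c0=0 → after 2×micro: 0 ⇒ (c0=0, c1=0)
[Gauss-Seidel] macro 3: S0 reads c1=0 → after 1×micro: 0; S1 reads c0=0 → after 2×micro: 0 ⇒ (c0=0, c1=0)

first divergence at macro-step: 1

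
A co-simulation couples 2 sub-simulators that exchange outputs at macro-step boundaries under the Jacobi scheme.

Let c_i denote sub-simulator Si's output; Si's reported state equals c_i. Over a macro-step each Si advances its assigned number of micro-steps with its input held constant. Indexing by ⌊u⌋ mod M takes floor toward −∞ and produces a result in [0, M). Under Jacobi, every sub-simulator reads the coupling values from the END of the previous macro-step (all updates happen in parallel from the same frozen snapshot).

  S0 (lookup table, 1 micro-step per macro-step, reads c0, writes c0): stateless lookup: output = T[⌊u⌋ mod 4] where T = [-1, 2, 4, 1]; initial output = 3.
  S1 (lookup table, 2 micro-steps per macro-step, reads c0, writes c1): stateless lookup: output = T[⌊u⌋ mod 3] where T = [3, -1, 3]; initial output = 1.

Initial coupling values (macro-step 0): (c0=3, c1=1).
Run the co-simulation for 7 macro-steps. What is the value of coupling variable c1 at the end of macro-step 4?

c1 at macro-step 4 = -1

macro 1: S0 reads c0=3 → after 1×micro: 1; S1 reads c0=3 → after 2×micro: 3 ⇒ (c0=1, c1=3)
macro 2: S0 reads c0=1 → after 1×micro: 2; S1 reads c0=1 → after 2×micro: -1 ⇒ (c0=2, c1=-1)
macro 3: S0 reads c0=2 → after 1×micro: 4; S1 reads c0=2 → after 2×micro: 3 ⇒ (c0=4, c1=3)
macro 4: S0 reads c0=4 → after 1×micro: -1; S1 reads c0=4 → after 2×micro: -1 ⇒ (c0=-1, c1=-1)
macro 5: S0 reads c0=-1 → after 1×micro: 1; S1 reads c0=-1 → after 2×micro: 3 ⇒ (c0=1, c1=3)
macro 6: S0 reads c0=1 → after 1×micro: 2; S1 reads c0=1 → after 2×micro: -1 ⇒ (c0=2, c1=-1)
macro 7: S0 reads c0=2 → after 1×micro: 4; S1 reads c0=2 → after 2×micro: 3 ⇒ (c0=4, c1=3)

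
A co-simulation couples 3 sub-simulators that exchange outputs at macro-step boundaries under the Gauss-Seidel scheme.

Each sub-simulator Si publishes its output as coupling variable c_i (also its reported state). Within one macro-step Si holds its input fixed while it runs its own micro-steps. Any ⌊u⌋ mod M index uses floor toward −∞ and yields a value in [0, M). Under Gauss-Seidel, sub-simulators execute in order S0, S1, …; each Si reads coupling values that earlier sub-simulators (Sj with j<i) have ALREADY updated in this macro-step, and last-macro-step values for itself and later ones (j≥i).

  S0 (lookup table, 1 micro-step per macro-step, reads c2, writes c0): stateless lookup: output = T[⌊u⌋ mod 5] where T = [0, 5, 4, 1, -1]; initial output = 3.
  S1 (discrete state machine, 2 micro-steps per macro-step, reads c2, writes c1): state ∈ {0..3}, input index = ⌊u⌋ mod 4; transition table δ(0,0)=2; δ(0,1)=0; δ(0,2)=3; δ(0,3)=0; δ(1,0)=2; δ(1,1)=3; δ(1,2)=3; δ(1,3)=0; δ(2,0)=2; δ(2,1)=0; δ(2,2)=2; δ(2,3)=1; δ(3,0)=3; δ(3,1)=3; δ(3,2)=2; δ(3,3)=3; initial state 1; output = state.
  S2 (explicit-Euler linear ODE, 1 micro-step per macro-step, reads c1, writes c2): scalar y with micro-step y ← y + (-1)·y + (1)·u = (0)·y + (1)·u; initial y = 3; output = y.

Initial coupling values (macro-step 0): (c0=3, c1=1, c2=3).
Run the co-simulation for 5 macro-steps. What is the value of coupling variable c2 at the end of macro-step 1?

macro 1: S0 reads c2=3 → after 1×micro: 1; S1 reads c2=3 → after 2×micro: 0; S2 reads c1=0 → after 1×micro: 0 ⇒ (c0=1, c1=0, c2=0)
macro 2: S0 reads c2=0 → after 1×micro: 0; S1 reads c2=0 → after 2×micro: 2; S2 reads c1=2 → after 1×micro: 2 ⇒ (c0=0, c1=2, c2=2)
macro 3: S0 reads c2=2 → after 1×micro: 4; S1 reads c2=2 → after 2×micro: 2; S2 reads c1=2 → after 1×micro: 2 ⇒ (c0=4, c1=2, c2=2)
macro 4: S0 reads c2=2 → after 1×micro: 4; S1 reads c2=2 → after 2×micro: 2; S2 reads c1=2 → after 1×micro: 2 ⇒ (c0=4, c1=2, c2=2)
macro 5: S0 reads c2=2 → after 1×micro: 4; S1 reads c2=2 → after 2×micro: 2; S2 reads c1=2 → after 1×micro: 2 ⇒ (c0=4, c1=2, c2=2)

c2 at macro-step 1 = 0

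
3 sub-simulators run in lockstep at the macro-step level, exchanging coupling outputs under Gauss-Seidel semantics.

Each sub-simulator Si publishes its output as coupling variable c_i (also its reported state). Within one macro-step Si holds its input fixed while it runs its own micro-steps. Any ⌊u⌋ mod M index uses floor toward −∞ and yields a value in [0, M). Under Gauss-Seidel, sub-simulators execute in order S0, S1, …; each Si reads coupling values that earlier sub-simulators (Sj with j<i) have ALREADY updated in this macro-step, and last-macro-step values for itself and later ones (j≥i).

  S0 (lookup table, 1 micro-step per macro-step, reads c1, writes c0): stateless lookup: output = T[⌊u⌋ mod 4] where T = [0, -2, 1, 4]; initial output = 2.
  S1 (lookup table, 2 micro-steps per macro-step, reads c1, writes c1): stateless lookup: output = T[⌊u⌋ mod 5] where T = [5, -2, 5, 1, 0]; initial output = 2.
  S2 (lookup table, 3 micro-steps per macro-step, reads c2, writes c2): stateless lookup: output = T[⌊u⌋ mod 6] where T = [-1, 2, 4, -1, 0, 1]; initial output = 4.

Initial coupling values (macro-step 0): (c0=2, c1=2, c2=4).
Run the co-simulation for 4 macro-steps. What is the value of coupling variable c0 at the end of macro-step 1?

macro 1: S0 reads c1=2 → after 1×micro: 1; S1 reads c1=2 → after 2×micro: 5; S2 reads c2=4 → after 3×micro: 0 ⇒ (c0=1, c1=5, c2=0)
macro 2: S0 reads c1=5 → after 1×micro: -2; S1 reads c1=5 → after 2×micro: 5; S2 reads c2=0 → after 3×micro: -1 ⇒ (c0=-2, c1=5, c2=-1)
macro 3: S0 reads c1=5 → after 1×micro: -2; S1 reads c1=5 → after 2×micro: 5; S2 reads c2=-1 → after 3×micro: 1 ⇒ (c0=-2, c1=5, c2=1)
macro 4: S0 reads c1=5 → after 1×micro: -2; S1 reads c1=5 → after 2×micro: 5; S2 reads c2=1 → after 3×micro: 2 ⇒ (c0=-2, c1=5, c2=2)

c0 at macro-step 1 = 1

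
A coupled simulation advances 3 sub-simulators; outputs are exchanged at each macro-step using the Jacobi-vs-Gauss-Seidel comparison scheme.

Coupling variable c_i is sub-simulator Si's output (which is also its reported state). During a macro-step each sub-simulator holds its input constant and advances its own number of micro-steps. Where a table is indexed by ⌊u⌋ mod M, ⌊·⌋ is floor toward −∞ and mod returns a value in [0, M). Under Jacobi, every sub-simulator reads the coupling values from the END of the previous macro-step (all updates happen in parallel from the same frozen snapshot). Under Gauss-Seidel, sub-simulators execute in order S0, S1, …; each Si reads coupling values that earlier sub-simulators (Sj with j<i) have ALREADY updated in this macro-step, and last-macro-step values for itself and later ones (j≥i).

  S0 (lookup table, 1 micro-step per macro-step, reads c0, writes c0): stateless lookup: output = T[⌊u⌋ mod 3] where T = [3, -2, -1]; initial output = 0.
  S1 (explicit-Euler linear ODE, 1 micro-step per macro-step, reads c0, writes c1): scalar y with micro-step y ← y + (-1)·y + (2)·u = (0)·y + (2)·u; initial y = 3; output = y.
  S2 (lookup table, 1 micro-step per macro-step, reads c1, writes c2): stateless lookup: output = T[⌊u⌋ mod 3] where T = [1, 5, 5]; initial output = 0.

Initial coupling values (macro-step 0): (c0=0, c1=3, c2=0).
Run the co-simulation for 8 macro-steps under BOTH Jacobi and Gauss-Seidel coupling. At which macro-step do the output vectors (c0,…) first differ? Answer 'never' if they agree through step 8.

first divergence at macro-step: 1

[Jacobi] macro 1: S0 reads c0=0 → after 1×micro: 3; S1 reads c0=0 → after 1×micro: 0; S2 reads c1=3 → after 1×micro: 1 ⇒ (c0=3, c1=0, c2=1)
[Jacobi] macro 2: S0 reads c0=3 → after 1×micro: 3; S1 reads c0=3 → after 1×micro: 6; S2 reads c1=0 → after 1×micro: 1 ⇒ (c0=3, c1=6, c2=1)
[Jacobi] macro 3: S0 reads c0=3 → after 1×micro: 3; S1 reads c0=3 → after 1×micro: 6; S2 reads c1=6 → after 1×micro: 1 ⇒ (c0=3, c1=6, c2=1)
[Jacobi] macro 4: S0 reads c0=3 → after 1×micro: 3; S1 reads c0=3 → after 1×micro: 6; S2 reads c1=6 → after 1×micro: 1 ⇒ (c0=3, c1=6, c2=1)
[Jacobi] macro 5: S0 reads c0=3 → after 1×micro: 3; S1 reads c0=3 → after 1×micro: 6; S2 reads c1=6 → after 1×micro: 1 ⇒ (c0=3, c1=6, c2=1)
[Jacobi] macro 6: S0 reads c0=3 → after 1×micro: 3; S1 reads c0=3 → after 1×micro: 6; S2 reads c1=6 → after 1×micro: 1 ⇒ (c0=3, c1=6, c2=1)
[Jacobi] macro 7: S0 reads c0=3 → after 1×micro: 3; S1 reads c0=3 → after 1×micro: 6; S2 reads c1=6 → after 1×micro: 1 ⇒ (c0=3, c1=6, c2=1)
[Jacobi] macro 8: S0 reads c0=3 → after 1×micro: 3; S1 reads c0=3 → after 1×micro: 6; S2 reads c1=6 → after 1×micro: 1 ⇒ (c0=3, c1=6, c2=1)
[Gauss-Seidel] macro 1: S0 reads c0=0 → after 1×micro: 3; S1 reads c0=3 → after 1×micro: 6; S2 reads c1=6 → after 1×micro: 1 ⇒ (c0=3, c1=6, c2=1)
[Gauss-Seidel] macro 2: S0 reads c0=3 → after 1×micro: 3; S1 reads c0=3 → after 1×micro: 6; S2 reads c1=6 → after 1×micro: 1 ⇒ (c0=3, c1=6, c2=1)
[Gauss-Seidel] macro 3: S0 reads c0=3 → after 1×micro: 3; S1 reads c0=3 → after 1×micro: 6; S2 reads c1=6 → after 1×micro: 1 ⇒ (c0=3, c1=6, c2=1)
[Gauss-Seidel] macro 4: S0 reads c0=3 → after 1×micro: 3; S1 reads c0=3 → after 1×micro: 6; S2 reads c1=6 → after 1×micro: 1 ⇒ (c0=3, c1=6, c2=1)
[Gauss-Seidel] macro 5: S0 reads c0=3 → after 1×micro: 3; S1 reads c0=3 → after 1×micro: 6; S2 reads c1=6 → after 1×micro: 1 ⇒ (c0=3, c1=6, c2=1)
[Gauss-Seidel] macro 6: S0 reads c0=3 → after 1×micro: 3; S1 reads c0=3 → after 1×micro: 6; S2 reads c1=6 → after 1×micro: 1 ⇒ (c0=3, c1=6, c2=1)
[Gauss-Seidel] macro 7: S0 reads c0=3 → after 1×micro: 3; S1 reads c0=3 → after 1×micro: 6; S2 reads c1=6 → after 1×micro: 1 ⇒ (c0=3, c1=6, c2=1)
[Gauss-Seidel] macro 8: S0 reads c0=3 → after 1×micro: 3; S1 reads c0=3 → after 1×micro: 6; S2 reads c1=6 → after 1×micro: 1 ⇒ (c0=3, c1=6, c2=1)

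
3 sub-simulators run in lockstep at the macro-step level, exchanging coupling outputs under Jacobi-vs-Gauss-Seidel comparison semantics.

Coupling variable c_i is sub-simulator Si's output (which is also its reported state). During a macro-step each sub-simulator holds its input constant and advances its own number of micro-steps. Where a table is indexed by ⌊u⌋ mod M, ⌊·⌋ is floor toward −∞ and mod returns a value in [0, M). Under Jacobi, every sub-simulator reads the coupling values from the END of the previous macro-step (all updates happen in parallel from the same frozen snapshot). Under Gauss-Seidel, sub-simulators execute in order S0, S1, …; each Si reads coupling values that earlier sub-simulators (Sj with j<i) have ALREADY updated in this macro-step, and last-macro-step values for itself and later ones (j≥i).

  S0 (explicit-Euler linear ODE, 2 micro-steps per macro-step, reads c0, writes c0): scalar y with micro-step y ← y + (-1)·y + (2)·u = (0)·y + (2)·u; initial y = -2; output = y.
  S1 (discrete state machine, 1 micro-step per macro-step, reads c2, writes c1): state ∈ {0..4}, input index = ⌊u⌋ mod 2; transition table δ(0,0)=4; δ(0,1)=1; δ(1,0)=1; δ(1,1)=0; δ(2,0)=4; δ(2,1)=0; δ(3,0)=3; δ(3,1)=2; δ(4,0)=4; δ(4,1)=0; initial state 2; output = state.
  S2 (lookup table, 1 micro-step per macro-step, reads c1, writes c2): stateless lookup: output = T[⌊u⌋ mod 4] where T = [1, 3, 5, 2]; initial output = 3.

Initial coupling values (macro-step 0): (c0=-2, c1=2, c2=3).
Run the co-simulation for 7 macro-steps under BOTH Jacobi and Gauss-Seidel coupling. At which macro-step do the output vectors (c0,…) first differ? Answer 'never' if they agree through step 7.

first divergence at macro-step: 1

[Jacobi] macro 1: S0 reads c0=-2 → after 2×micro: -4; S1 reads c2=3 → after 1×micro: 0; S2 reads c1=2 → after 1×micro: 5 ⇒ (c0=-4, c1=0, c2=5)
[Jacobi] macro 2: S0 reads c0=-4 → after 2×micro: -8; S1 reads c2=5 → after 1×micro: 1; S2 reads c1=0 → after 1×micro: 1 ⇒ (c0=-8, c1=1, c2=1)
[Jacobi] macro 3: S0 reads c0=-8 → after 2×micro: -16; S1 reads c2=1 → after 1×micro: 0; S2 reads c1=1 → after 1×micro: 3 ⇒ (c0=-16, c1=0, c2=3)
[Jacobi] macro 4: S0 reads c0=-16 → after 2×micro: -32; S1 reads c2=3 → after 1×micro: 1; S2 reads c1=0 → after 1×micro: 1 ⇒ (c0=-32, c1=1, c2=1)
[Jacobi] macro 5: S0 reads c0=-32 → after 2×micro: -64; S1 reads c2=1 → after 1×micro: 0; S2 reads c1=1 → after 1×micro: 3 ⇒ (c0=-64, c1=0, c2=3)
[Jacobi] macro 6: S0 reads c0=-64 → after 2×micro: -128; S1 reads c2=3 → after 1×micro: 1; S2 reads c1=0 → after 1×micro: 1 ⇒ (c0=-128, c1=1, c2=1)
[Jacobi] macro 7: S0 reads c0=-128 → after 2×micro: -256; S1 reads c2=1 → after 1×micro: 0; S2 reads c1=1 → after 1×micro: 3 ⇒ (c0=-256, c1=0, c2=3)
[Gauss-Seidel] macro 1: S0 reads c0=-2 → after 2×micro: -4; S1 reads c2=3 → after 1×micro: 0; S2 reads c1=0 → after 1×micro: 1 ⇒ (c0=-4, c1=0, c2=1)
[Gauss-Seidel] macro 2: S0 reads c0=-4 → after 2×micro: -8; S1 reads c2=1 → after 1×micro: 1; S2 reads c1=1 → after 1×micro: 3 ⇒ (c0=-8, c1=1, c2=3)
[Gauss-Seidel] macro 3: S0 reads c0=-8 → after 2×micro: -16; S1 reads c2=3 → after 1×micro: 0; S2 reads c1=0 → after 1×micro: 1 ⇒ (c0=-16, c1=0, c2=1)
[Gauss-Seidel] macro 4: S0 reads c0=-16 → after 2×micro: -32; S1 reads c2=1 → after 1×micro: 1; S2 reads c1=1 → after 1×micro: 3 ⇒ (c0=-32, c1=1, c2=3)
[Gauss-Seidel] macro 5: S0 reads c0=-32 → after 2×micro: -64; S1 reads c2=3 → after 1×micro: 0; S2 reads c1=0 → after 1×micro: 1 ⇒ (c0=-64, c1=0, c2=1)
[Gauss-Seidel] macro 6: S0 reads c0=-64 → after 2×micro: -128; S1 reads c2=1 → after 1×micro: 1; S2 reads c1=1 → after 1×micro: 3 ⇒ (c0=-128, c1=1, c2=3)
[Gauss-Seidel] macro 7: S0 reads c0=-128 → after 2×micro: -256; S1 reads c2=3 → after 1×micro: 0; S2 reads c1=0 → after 1×micro: 1 ⇒ (c0=-256, c1=0, c2=1)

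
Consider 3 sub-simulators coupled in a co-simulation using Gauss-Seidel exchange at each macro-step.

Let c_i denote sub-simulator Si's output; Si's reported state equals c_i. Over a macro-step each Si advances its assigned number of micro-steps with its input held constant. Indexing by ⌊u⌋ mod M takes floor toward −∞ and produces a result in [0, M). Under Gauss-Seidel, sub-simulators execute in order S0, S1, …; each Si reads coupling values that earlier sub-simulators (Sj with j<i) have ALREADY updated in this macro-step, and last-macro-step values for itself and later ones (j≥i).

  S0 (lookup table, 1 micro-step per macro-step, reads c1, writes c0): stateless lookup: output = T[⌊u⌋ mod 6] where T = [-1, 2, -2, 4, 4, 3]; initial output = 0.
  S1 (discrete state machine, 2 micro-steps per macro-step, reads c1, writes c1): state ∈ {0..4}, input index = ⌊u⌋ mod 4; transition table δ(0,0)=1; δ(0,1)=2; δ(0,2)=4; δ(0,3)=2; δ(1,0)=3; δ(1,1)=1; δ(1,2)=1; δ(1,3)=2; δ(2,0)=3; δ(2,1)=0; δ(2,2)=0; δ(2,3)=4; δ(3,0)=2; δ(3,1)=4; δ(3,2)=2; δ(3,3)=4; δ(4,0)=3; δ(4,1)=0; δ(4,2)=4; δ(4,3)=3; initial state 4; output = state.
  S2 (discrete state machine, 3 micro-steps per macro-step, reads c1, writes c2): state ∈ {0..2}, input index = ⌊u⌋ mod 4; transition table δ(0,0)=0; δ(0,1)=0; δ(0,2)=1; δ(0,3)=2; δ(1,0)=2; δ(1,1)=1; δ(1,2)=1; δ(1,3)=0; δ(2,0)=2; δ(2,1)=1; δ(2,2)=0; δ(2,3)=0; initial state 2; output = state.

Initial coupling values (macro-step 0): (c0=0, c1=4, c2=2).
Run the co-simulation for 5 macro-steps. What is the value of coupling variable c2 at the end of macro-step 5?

macro 1: S0 reads c1=4 → after 1×micro: 4; S1 reads c1=4 → after 2×micro: 2; S2 reads c1=2 → after 3×micro: 1 ⇒ (c0=4, c1=2, c2=1)
macro 2: S0 reads c1=2 → after 1×micro: -2; S1 reads c1=2 → after 2×micro: 4; S2 reads c1=4 → after 3×micro: 2 ⇒ (c0=-2, c1=4, c2=2)
macro 3: S0 reads c1=4 → after 1×micro: 4; S1 reads c1=4 → after 2×micro: 2; S2 reads c1=2 → after 3×micro: 1 ⇒ (c0=4, c1=2, c2=1)
macro 4: S0 reads c1=2 → after 1×micro: -2; S1 reads c1=2 → after 2×micro: 4; S2 reads c1=4 → after 3×micro: 2 ⇒ (c0=-2, c1=4, c2=2)
macro 5: S0 reads c1=4 → after 1×micro: 4; S1 reads c1=4 → after 2×micro: 2; S2 reads c1=2 → after 3×micro: 1 ⇒ (c0=4, c1=2, c2=1)

c2 at macro-step 5 = 1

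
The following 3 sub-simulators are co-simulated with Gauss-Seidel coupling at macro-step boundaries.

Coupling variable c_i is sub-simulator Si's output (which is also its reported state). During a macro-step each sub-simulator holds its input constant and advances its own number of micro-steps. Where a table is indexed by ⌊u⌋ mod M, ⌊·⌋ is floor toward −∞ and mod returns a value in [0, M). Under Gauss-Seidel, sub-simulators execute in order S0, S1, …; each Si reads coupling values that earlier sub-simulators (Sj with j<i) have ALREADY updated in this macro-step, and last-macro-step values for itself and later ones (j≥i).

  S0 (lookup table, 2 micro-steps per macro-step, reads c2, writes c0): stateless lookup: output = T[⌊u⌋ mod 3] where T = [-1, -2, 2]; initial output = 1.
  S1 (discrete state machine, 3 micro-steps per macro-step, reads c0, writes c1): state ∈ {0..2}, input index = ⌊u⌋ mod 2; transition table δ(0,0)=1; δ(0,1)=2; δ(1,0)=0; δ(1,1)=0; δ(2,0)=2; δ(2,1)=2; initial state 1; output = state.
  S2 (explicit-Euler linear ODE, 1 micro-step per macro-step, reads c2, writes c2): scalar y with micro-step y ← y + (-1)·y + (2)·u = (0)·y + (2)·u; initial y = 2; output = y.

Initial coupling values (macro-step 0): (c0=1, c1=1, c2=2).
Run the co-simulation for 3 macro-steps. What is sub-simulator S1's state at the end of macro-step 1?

S1 state at macro-step 1 = 0

macro 1: S0 reads c2=2 → after 2×micro: 2; S1 reads c0=2 → after 3×micro: 0; S2 reads c2=2 → after 1×micro: 4 ⇒ (c0=2, c1=0, c2=4)
macro 2: S0 reads c2=4 → after 2×micro: -2; S1 reads c0=-2 → after 3×micro: 1; S2 reads c2=4 → after 1×micro: 8 ⇒ (c0=-2, c1=1, c2=8)
macro 3: S0 reads c2=8 → after 2×micro: 2; S1 reads c0=2 → after 3×micro: 0; S2 reads c2=8 → after 1×micro: 16 ⇒ (c0=2, c1=0, c2=16)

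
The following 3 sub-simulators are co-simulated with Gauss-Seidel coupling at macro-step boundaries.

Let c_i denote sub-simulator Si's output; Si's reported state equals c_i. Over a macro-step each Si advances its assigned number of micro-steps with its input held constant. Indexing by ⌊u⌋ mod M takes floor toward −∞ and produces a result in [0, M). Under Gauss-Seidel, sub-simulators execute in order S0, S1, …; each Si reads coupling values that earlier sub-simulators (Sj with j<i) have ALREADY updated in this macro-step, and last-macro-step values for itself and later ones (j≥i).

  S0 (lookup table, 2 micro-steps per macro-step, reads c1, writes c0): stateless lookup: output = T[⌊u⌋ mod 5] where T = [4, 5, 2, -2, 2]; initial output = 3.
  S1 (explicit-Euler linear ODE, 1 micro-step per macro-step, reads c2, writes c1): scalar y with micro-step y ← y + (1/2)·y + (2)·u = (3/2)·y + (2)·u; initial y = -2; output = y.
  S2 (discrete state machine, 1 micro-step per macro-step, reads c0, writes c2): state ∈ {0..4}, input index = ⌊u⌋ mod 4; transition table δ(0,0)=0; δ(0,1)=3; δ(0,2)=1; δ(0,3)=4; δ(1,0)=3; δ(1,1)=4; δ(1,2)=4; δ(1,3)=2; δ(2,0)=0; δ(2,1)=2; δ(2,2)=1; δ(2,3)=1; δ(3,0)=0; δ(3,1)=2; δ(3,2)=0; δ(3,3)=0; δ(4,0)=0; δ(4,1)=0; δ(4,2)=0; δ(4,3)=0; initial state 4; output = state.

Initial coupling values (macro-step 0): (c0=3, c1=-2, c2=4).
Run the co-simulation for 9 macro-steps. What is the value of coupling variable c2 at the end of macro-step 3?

c2 at macro-step 3 = 1

macro 1: S0 reads c1=-2 → after 2×micro: -2; S1 reads c2=4 → after 1×micro: 5; S2 reads c0=-2 → after 1×micro: 0 ⇒ (c0=-2, c1=5, c2=0)
macro 2: S0 reads c1=5 → after 2×micro: 4; S1 reads c2=0 → after 1×micro: 15/2; S2 reads c0=4 → after 1×micro: 0 ⇒ (c0=4, c1=15/2, c2=0)
macro 3: S0 reads c1=15/2 → after 2×micro: 2; S1 reads c2=0 → after 1×micro: 45/4; S2 reads c0=2 → after 1×micro: 1 ⇒ (c0=2, c1=45/4, c2=1)
macro 4: S0 reads c1=45/4 → after 2×micro: 5; S1 reads c2=1 → after 1×micro: 151/8; S2 reads c0=5 → after 1×micro: 4 ⇒ (c0=5, c1=151/8, c2=4)
macro 5: S0 reads c1=151/8 → after 2×micro: -2; S1 reads c2=4 → after 1×micro: 581/16; S2 reads c0=-2 → after 1×micro: 0 ⇒ (c0=-2, c1=581/16, c2=0)
macro 6: S0 reads c1=581/16 → after 2×micro: 5; S1 reads c2=0 → after 1×micro: 1743/32; S2 reads c0=5 → after 1×micro: 3 ⇒ (c0=5, c1=1743/32, c2=3)
macro 7: S0 reads c1=1743/32 → after 2×micro: 2; S1 reads c2=3 → after 1×micro: 5613/64; S2 reads c0=2 → after 1×micro: 0 ⇒ (c0=2, c1=5613/64, c2=0)
macro 8: S0 reads c1=5613/64 → after 2×micro: 2; S1 reads c2=0 → after 1×micro: 16839/128; S2 reads c0=2 → after 1×micro: 1 ⇒ (c0=2, c1=16839/128, c2=1)
macro 9: S0 reads c1=16839/128 → after 2×micro: 5; S1 reads c2=1 → after 1×micro: 51029/256; S2 reads c0=5 → after 1×micro: 4 ⇒ (c0=5, c1=51029/256, c2=4)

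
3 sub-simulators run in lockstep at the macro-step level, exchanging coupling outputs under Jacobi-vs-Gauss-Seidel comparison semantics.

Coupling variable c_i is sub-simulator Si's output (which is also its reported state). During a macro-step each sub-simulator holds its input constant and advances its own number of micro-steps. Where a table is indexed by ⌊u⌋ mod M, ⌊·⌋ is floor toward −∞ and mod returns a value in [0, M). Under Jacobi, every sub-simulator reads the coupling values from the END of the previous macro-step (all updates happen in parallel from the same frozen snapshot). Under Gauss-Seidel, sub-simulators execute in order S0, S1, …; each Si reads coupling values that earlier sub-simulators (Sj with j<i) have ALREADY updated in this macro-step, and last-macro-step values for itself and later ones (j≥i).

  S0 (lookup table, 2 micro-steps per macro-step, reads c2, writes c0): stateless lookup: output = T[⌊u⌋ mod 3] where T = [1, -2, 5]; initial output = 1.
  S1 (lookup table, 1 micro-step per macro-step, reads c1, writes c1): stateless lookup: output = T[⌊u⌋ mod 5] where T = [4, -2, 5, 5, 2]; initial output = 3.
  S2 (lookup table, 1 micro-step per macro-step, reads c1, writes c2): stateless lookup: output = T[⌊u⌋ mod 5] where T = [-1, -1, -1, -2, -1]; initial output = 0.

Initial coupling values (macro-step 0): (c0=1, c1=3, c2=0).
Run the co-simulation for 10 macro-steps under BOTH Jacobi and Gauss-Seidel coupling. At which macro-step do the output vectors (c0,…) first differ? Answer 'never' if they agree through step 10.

first divergence at macro-step: 1

[Jacobi] macro 1: S0 reads c2=0 → after 2×micro: 1; S1 reads c1=3 → after 1×micro: 5; S2 reads c1=3 → after 1×micro: -2 ⇒ (c0=1, c1=5, c2=-2)
[Jacobi] macro 2: S0 reads c2=-2 → after 2×micro: -2; S1 reads c1=5 → after 1×micro: 4; S2 reads c1=5 → after 1×micro: -1 ⇒ (c0=-2, c1=4, c2=-1)
[Jacobi] macro 3: S0 reads c2=-1 → after 2×micro: 5; S1 reads c1=4 → after 1×micro: 2; S2 reads c1=4 → after 1×micro: -1 ⇒ (c0=5, c1=2, c2=-1)
[Jacobi] macro 4: S0 reads c2=-1 → after 2×micro: 5; S1 reads c1=2 → after 1×micro: 5; S2 reads c1=2 → after 1×micro: -1 ⇒ (c0=5, c1=5, c2=-1)
[Jacobi] macro 5: S0 reads c2=-1 → after 2×micro: 5; S1 reads c1=5 → after 1×micro: 4; S2 reads c1=5 → after 1×micro: -1 ⇒ (c0=5, c1=4, c2=-1)
[Jacobi] macro 6: S0 reads c2=-1 → after 2×micro: 5; S1 reads c1=4 → after 1×micro: 2; S2 reads c1=4 → after 1×micro: -1 ⇒ (c0=5, c1=2, c2=-1)
[Jacobi] macro 7: S0 reads c2=-1 → after 2×micro: 5; S1 reads c1=2 → after 1×micro: 5; S2 reads c1=2 → after 1×micro: -1 ⇒ (c0=5, c1=5, c2=-1)
[Jacobi] macro 8: S0 reads c2=-1 → after 2×micro: 5; S1 reads c1=5 → after 1×micro: 4; S2 reads c1=5 → after 1×micro: -1 ⇒ (c0=5, c1=4, c2=-1)
[Jacobi] macro 9: S0 reads c2=-1 → after 2×micro: 5; S1 reads c1=4 → after 1×micro: 2; S2 reads c1=4 → after 1×micro: -1 ⇒ (c0=5, c1=2, c2=-1)
[Jacobi] macro 10: S0 reads c2=-1 → after 2×micro: 5; S1 reads c1=2 → after 1×micro: 5; S2 reads c1=2 → after 1×micro: -1 ⇒ (c0=5, c1=5, c2=-1)
[Gauss-Seidel] macro 1: S0 reads c2=0 → after 2×micro: 1; S1 reads c1=3 → after 1×micro: 5; S2 reads c1=5 → after 1×micro: -1 ⇒ (c0=1, c1=5, c2=-1)
[Gauss-Seidel] macro 2: S0 reads c2=-1 → after 2×micro: 5; S1 reads c1=5 → after 1×micro: 4; S2 reads c1=4 → after 1×micro: -1 ⇒ (c0=5, c1=4, c2=-1)
[Gauss-Seidel] macro 3: S0 reads c2=-1 → after 2×micro: 5; S1 reads c1=4 → after 1×micro: 2; S2 reads c1=2 → after 1×micro: -1 ⇒ (c0=5, c1=2, c2=-1)
[Gauss-Seidel] macro 4: S0 reads c2=-1 → after 2×micro: 5; S1 reads c1=2 → after 1×micro: 5; S2 reads c1=5 → after 1×micro: -1 ⇒ (c0=5, c1=5, c2=-1)
[Gauss-Seidel] macro 5: S0 reads c2=-1 → after 2×micro: 5; S1 reads c1=5 → after 1×micro: 4; S2 reads c1=4 → after 1×micro: -1 ⇒ (c0=5, c1=4, c2=-1)
[Gauss-Seidel] macro 6: S0 reads c2=-1 → after 2×micro: 5; S1 reads c1=4 → after 1×micro: 2; S2 reads c1=2 → after 1×micro: -1 ⇒ (c0=5, c1=2, c2=-1)
[Gauss-Seidel] macro 7: S0 reads c2=-1 → after 2×micro: 5; S1 reads c1=2 → after 1×micro: 5; S2 reads c1=5 → after 1×micro: -1 ⇒ (c0=5, c1=5, c2=-1)
[Gauss-Seidel] macro 8: S0 reads c2=-1 → after 2×micro: 5; S1 reads c1=5 → after 1×micro: 4; S2 reads c1=4 → after 1×micro: -1 ⇒ (c0=5, c1=4, c2=-1)
[Gauss-Seidel] macro 9: S0 reads c2=-1 → after 2×micro: 5; S1 reads c1=4 → after 1×micro: 2; S2 reads c1=2 → after 1×micro: -1 ⇒ (c0=5, c1=2, c2=-1)
[Gauss-Seidel] macro 10: S0 reads c2=-1 → after 2×micro: 5; S1 reads c1=2 → after 1×micro: 5; S2 reads c1=5 → after 1×micro: -1 ⇒ (c0=5, c1=5, c2=-1)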